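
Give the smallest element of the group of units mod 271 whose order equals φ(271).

6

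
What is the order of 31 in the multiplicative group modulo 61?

60

The order of 31 must divide φ(61) = 61 − 1 = 60 = 2^2 · 3 · 5.
Divisors of 60: 1, 2, 3, 4, 5, 6, 10, 12, 15, 20, 30, 60.
Test each divisor d:
31^1 ≡ 31 (mod 61)
31^2 ≡ 46 (mod 61)
31^3 ≡ 23 (mod 61)
31^4 ≡ 42 (mod 61)
31^5 ≡ 21 (mod 61)
31^6 ≡ 41 (mod 61)
31^10 ≡ 14 (mod 61)
31^12 ≡ 34 (mod 61)
31^15 ≡ 50 (mod 61)
31^20 ≡ 13 (mod 61)
31^30 ≡ 60 (mod 61)
31^60 ≡ 1 (mod 61) ✓
The smallest such exponent is 60, so the order of 31 is 60.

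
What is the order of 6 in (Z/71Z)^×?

35

ord(6) | φ(71) = 71 − 1 = 70 = 2 · 5 · 7.
Divisors of 70: 1, 2, 5, 7, 10, 14, 35, 70.
Compute 6^d (mod 71) for the divisors d until we hit 1:
6^1 ≡ 6 (mod 71)
6^2 ≡ 36 (mod 71)
6^5 ≡ 37 (mod 71)
6^7 ≡ 54 (mod 71)
6^10 ≡ 20 (mod 71)
6^14 ≡ 5 (mod 71)
6^35 ≡ 1 (mod 71) ✓
Hence ord(6) = 35.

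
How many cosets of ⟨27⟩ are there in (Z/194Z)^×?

6

Since 27 ∈ (Z/194Z)^×, its order divides φ(194) = φ(2)·φ(97) = 1·96 = 96 = 2^5 · 3.
Divisors of 96: 1, 2, 3, 4, 6, 8, 12, 16, 24, 32, 48, 96.
Compute 27^d (mod 194) for the divisors d until we hit 1:
27^1 ≡ 27 (mod 194)
27^2 ≡ 147 (mod 194)
27^3 ≡ 89 (mod 194)
27^4 ≡ 75 (mod 194)
27^6 ≡ 161 (mod 194)
27^8 ≡ 193 (mod 194)
27^12 ≡ 119 (mod 194)
27^16 ≡ 1 (mod 194) ✓
The order of 27 is 16, so the subgroup it generates has 16 elements.
[(Z/194Z)^× : ⟨27⟩] = 96/16 = 6.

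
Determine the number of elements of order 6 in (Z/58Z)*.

φ(58) = φ(2)·φ(29) = 1·28 = 28 = 2^2 · 7.
In a cyclic group of order 28, there are φ(d) elements of order d for each divisor d of 28, and zero for non-divisors.
Here 28 is not a multiple of 6, so there are no elements of order 6.

0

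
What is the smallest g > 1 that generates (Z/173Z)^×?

φ(173) = 173 − 1 = 172 = 2^2 · 43.
g is a primitive root iff g^(172/q) ≢ 1 (mod 173) for each prime q ∈ {2, 43}.
g = 2: 2^86 ≡ 172; 2^4 ≡ 16 — none is 1, so 2 is a primitive root.
So 2 is the smallest generator of (Z/173Z)^×.

2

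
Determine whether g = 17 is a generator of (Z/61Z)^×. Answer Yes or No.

Yes

φ(61) = 61 − 1 = 60 = 2^2 · 3 · 5.
17 is a primitive root mod 61 iff 17^(φ(61)/q) ≢ 1 for every prime q | φ(61), i.e. q ∈ {2, 3, 5}.
17^30 ≡ 60 (mod 61)  [q = 2: ≢ 1 ✓]
17^20 ≡ 13 (mod 61)  [q = 3: ≢ 1 ✓]
17^12 ≡ 20 (mod 61)  [q = 5: ≢ 1 ✓]
All checks pass, so 17 has order 60 and is a primitive root modulo 61.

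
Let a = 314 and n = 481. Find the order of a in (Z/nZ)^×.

ord(314) | φ(481) = φ(13·37) = (13−1)·(37−1) = 12·36 = 432 = 2^4 · 3^3.
Divisors of 432: 1, 2, 3, 4, 6, 8, 9, 12, 16, 18, 24, 27, 36, 48, 54, 72, 108, 144, 216, 432.
Check 314^d mod 481 for each divisor in increasing order:
314^1 ≡ 314 (mod 481)
314^2 ≡ 472 (mod 481)
314^3 ≡ 60 (mod 481)
314^4 ≡ 81 (mod 481)
314^6 ≡ 233 (mod 481)
314^8 ≡ 308 (mod 481)
314^9 ≡ 31 (mod 481)
314^12 ≡ 417 (mod 481)
314^16 ≡ 107 (mod 481)
314^18 ≡ 480 (mod 481)
314^24 ≡ 248 (mod 481)
314^27 ≡ 450 (mod 481)
314^36 ≡ 1 (mod 481) ✓
Hence ord(314) = 36.

36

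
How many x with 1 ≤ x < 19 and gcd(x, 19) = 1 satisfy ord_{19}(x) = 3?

φ(19) = 19 − 1 = 18 = 2 · 3^2.
In a cyclic group of order 18, there are φ(d) elements of order d for each divisor d of 18, and zero for non-divisors.
3 | 18, and φ(3) = 3 − 1 = 2.

2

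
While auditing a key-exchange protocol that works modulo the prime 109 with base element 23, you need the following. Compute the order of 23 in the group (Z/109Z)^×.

Since 23 ∈ (Z/109Z)^×, its order divides φ(109) = 109 − 1 = 108 = 2^2 · 3^3.
Divisors of 108: 1, 2, 3, 4, 6, 9, 12, 18, 27, 36, 54, 108.
Evaluate successive powers at the divisors of 108:
23^1 ≡ 23 (mod 109)
23^2 ≡ 93 (mod 109)
23^3 ≡ 68 (mod 109)
23^4 ≡ 38 (mod 109)
23^6 ≡ 46 (mod 109)
23^9 ≡ 76 (mod 109)
23^12 ≡ 45 (mod 109)
23^18 ≡ 108 (mod 109)
23^27 ≡ 33 (mod 109)
23^36 ≡ 1 (mod 109) ✓
Therefore the multiplicative order of 23 modulo 109 is 36.

36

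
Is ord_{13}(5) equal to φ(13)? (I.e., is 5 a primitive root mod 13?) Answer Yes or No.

No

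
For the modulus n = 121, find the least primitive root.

2

φ(121) = φ(11^2) = 11·(11−1) = 110 = 2 · 5 · 11.
Test candidates g = 2, 3, … against the prime factors q ∈ {2, 5, 11} of φ(121): g is a generator iff g^(110/q) ≢ 1 for every such q.
g = 2: 2^55 ≡ 120; 2^22 ≡ 81; 2^10 ≡ 56 — none is 1, so 2 is a primitive root.
The smallest primitive root modulo 121 is 2.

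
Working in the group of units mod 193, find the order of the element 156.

Since 156 ∈ (Z/193Z)^×, its order divides φ(193) = 193 − 1 = 192 = 2^6 · 3.
Divisors of 192: 1, 2, 3, 4, 6, 8, 12, 16, 24, 32, 48, 64, 96, 192.
Test each divisor d:
156^1 ≡ 156 (mod 193)
156^2 ≡ 18 (mod 193)
156^3 ≡ 106 (mod 193)
156^4 ≡ 131 (mod 193)
156^6 ≡ 42 (mod 193)
156^8 ≡ 177 (mod 193)
156^12 ≡ 27 (mod 193)
156^16 ≡ 63 (mod 193)
156^24 ≡ 150 (mod 193)
156^32 ≡ 109 (mod 193)
156^48 ≡ 112 (mod 193)
156^64 ≡ 108 (mod 193)
156^96 ≡ 192 (mod 193)
156^192 ≡ 1 (mod 193) ✓
So ord_193(156) = 192.

192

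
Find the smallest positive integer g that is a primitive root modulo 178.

3

φ(178) = φ(2)·φ(89) = 1·88 = 88 = 2^3 · 11.
g is a primitive root iff g^(88/q) ≢ 1 (mod 178) for each prime q ∈ {2, 11}.
g = 2: gcd(2, 178) = 2 > 1, not a unit — skip.
g = 3: 3^44 ≡ 177; 3^8 ≡ 153 — none is 1, so 3 is a primitive root.
Hence the least primitive root of 178 is 3.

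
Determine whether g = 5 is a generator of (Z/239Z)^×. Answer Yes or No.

No

φ(239) = 239 − 1 = 238 = 2 · 7 · 17.
It suffices to check that the order of 5 is not a proper divisor of 238: compute 5^(238/q) for q ∈ {2, 7, 17}.
5^119 ≡ 1 (mod 239)  [q = 2: ≡ 1 ✗]
5^34 ≡ 100 (mod 239)  [q = 7: ≢ 1 ✓]
5^14 ≡ 67 (mod 239)  [q = 17: ≢ 1 ✓]
5^119 ≡ 1 shows ord(5) | 119, strictly less than φ(239); not a primitive root.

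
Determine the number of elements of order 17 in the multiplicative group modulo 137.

φ(137) = 137 − 1 = 136 = 2^3 · 17.
Since (Z/137Z)^× is cyclic of order 136, the number of elements of order d is φ(d) when d | 136 and 0 otherwise.
17 | 136, and φ(17) = 17 − 1 = 16.

16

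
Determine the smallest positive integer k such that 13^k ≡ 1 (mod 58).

14

The order of 13 must divide φ(58) = φ(2)·φ(29) = 1·28 = 28 = 2^2 · 7.
Divisors of 28: 1, 2, 4, 7, 14, 28.
Test each divisor d:
13^1 ≡ 13 (mod 58)
13^2 ≡ 53 (mod 58)
13^4 ≡ 25 (mod 58)
13^7 ≡ 57 (mod 58)
13^14 ≡ 1 (mod 58) ✓
Therefore the multiplicative order of 13 modulo 58 is 14.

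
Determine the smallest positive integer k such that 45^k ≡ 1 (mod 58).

Since 45 ∈ (Z/58Z)^×, its order divides φ(58) = φ(2)·φ(29) = 1·28 = 28 = 2^2 · 7.
Divisors of 28: 1, 2, 4, 7, 14, 28.
Compute 45^d (mod 58) for the divisors d until we hit 1:
45^1 ≡ 45 (mod 58)
45^2 ≡ 53 (mod 58)
45^4 ≡ 25 (mod 58)
45^7 ≡ 1 (mod 58) ✓
Therefore the multiplicative order of 45 modulo 58 is 7.

7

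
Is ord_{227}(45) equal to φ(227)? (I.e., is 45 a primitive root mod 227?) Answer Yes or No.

Yes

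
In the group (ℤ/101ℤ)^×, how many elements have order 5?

4

φ(101) = 101 − 1 = 100 = 2^2 · 5^2.
Since (Z/101Z)^× is cyclic of order 100, the number of elements of order d is φ(d) when d | 100 and 0 otherwise.
5 | 100, and φ(5) = 5 − 1 = 4.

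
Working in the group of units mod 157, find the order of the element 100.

39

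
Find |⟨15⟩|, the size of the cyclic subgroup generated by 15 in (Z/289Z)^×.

The order of 15 must divide φ(289) = φ(17^2) = 17·(17−1) = 272 = 2^4 · 17.
Divisors of 272: 1, 2, 4, 8, 16, 17, 34, 68, 136, 272.
Test each divisor d:
15^1 ≡ 15 (mod 289)
15^2 ≡ 225 (mod 289)
15^4 ≡ 50 (mod 289)
15^8 ≡ 188 (mod 289)
15^16 ≡ 86 (mod 289)
15^17 ≡ 134 (mod 289)
15^34 ≡ 38 (mod 289)
15^68 ≡ 288 (mod 289)
15^136 ≡ 1 (mod 289) ✓
Therefore the multiplicative order of 15 modulo 289 is 136.

136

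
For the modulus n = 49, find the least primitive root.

3

φ(49) = φ(7^2) = 7·(7−1) = 42 = 2 · 3 · 7.
g is a primitive root iff g^(42/q) ≢ 1 (mod 49) for each prime q ∈ {2, 3, 7}.
g = 2: 2^21 ≡ 1 — hits 1, so not a primitive root.
g = 3: 3^21 ≡ 48; 3^14 ≡ 30; 3^6 ≡ 43 — none is 1, so 3 is a primitive root.
Hence the least primitive root of 49 is 3.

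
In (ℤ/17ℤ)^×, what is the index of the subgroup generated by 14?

By Lagrange's theorem, ord_17(14) divides φ(17) = 17 − 1 = 16 = 2^4.
Divisors of 16: 1, 2, 4, 8, 16.
Check 14^d mod 17 for each divisor in increasing order:
14^1 ≡ 14
14^2 ≡ 9
14^4 ≡ 13
14^8 ≡ 16
14^16 ≡ 1
Thus |⟨14⟩| = ord(14) = 16.
[(Z/17Z)^× : ⟨14⟩] = 16/16 = 1.

1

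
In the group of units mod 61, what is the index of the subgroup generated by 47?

The order of 47 must divide φ(61) = 61 − 1 = 60 = 2^2 · 3 · 5.
Divisors of 60: 1, 2, 3, 4, 5, 6, 10, 12, 15, 20, 30, 60.
Compute 47^d (mod 61) for the divisors d until we hit 1:
47^1 ≡ 47 (mod 61)
47^2 ≡ 13 (mod 61)
47^3 ≡ 1 (mod 61) ✓
The order of 47 is 3, so the subgroup it generates has 3 elements.
Index = |(Z/61Z)^×| / |⟨47⟩| = 60 / 3 = 20.

20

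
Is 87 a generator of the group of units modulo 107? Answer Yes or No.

φ(107) = 107 − 1 = 106 = 2 · 53.
It suffices to check that the order of 87 is not a proper divisor of 106: compute 87^(106/q) for q ∈ {2, 53}.
87^53 ≡ 1 (mod 107)  [q = 2: ≡ 1 ✗]
87^2 ≡ 79 (mod 107)  [q = 53: ≢ 1 ✓]
87^53 ≡ 1 shows ord(87) | 53, strictly less than φ(107); not a primitive root.

No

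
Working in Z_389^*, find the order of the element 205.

The order of 205 must divide φ(389) = 389 − 1 = 388 = 2^2 · 97.
Divisors of 388: 1, 2, 4, 97, 194, 388.
Compute 205^d (mod 389) for the divisors d until we hit 1:
205^1 ≡ 205
205^2 ≡ 13
205^4 ≡ 169
205^97 ≡ 388
205^194 ≡ 1
The smallest such exponent is 194, so the order of 205 is 194.

194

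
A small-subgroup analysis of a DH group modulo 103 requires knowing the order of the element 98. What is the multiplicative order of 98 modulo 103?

The order of 98 must divide φ(103) = 103 − 1 = 102 = 2 · 3 · 17.
Divisors of 102: 1, 2, 3, 6, 17, 34, 51, 102.
Test each divisor d:
98^1 ≡ 98
98^2 ≡ 25
98^3 ≡ 81
98^6 ≡ 72
98^17 ≡ 46
98^34 ≡ 56
98^51 ≡ 1
So ord_103(98) = 51.

51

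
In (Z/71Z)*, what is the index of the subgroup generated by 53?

1

ord(53) | φ(71) = 71 − 1 = 70 = 2 · 5 · 7.
Divisors of 70: 1, 2, 5, 7, 10, 14, 35, 70.
Test each divisor d:
53^1 ≡ 53 (mod 71)
53^2 ≡ 40 (mod 71)
53^5 ≡ 26 (mod 71)
53^7 ≡ 46 (mod 71)
53^10 ≡ 37 (mod 71)
53^14 ≡ 57 (mod 71)
53^35 ≡ 70 (mod 71)
53^70 ≡ 1 (mod 71) ✓
So ord_71(53) = 70, hence |⟨53⟩| = 70.
The index is φ(71) / ord(53) = 70 / 70 = 1.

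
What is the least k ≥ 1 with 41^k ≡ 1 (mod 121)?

Since 41 ∈ (Z/121Z)^×, its order divides φ(121) = φ(11^2) = 11·(11−1) = 110 = 2 · 5 · 11.
Divisors of 110: 1, 2, 5, 10, 11, 22, 55, 110.
Test each divisor d:
41^1 ≡ 41 (mod 121)
41^2 ≡ 108 (mod 121)
41^5 ≡ 32 (mod 121)
41^10 ≡ 56 (mod 121)
41^11 ≡ 118 (mod 121)
41^22 ≡ 9 (mod 121)
41^55 ≡ 120 (mod 121)
41^110 ≡ 1 (mod 121) ✓
The smallest such exponent is 110, so the order of 41 is 110.

110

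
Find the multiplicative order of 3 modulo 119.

48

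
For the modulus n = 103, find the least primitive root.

5

φ(103) = 103 − 1 = 102 = 2 · 3 · 17.
g is a primitive root iff g^(102/q) ≢ 1 (mod 103) for each prime q ∈ {2, 3, 17}.
g = 2: 2^51 ≡ 1 — hits 1, so not a primitive root.
g = 3: 3^51 ≡ 102; 3^34 ≡ 1 — hits 1, so not a primitive root.
g = 4: 4^51 ≡ 1 — hits 1, so not a primitive root.
g = 5: 5^51 ≡ 102; 5^34 ≡ 56; 5^6 ≡ 72 — none is 1, so 5 is a primitive root.
The smallest primitive root modulo 103 is 5.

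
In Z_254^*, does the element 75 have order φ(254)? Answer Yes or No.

No

φ(254) = φ(2)·φ(127) = 1·126 = 126 = 2 · 3^2 · 7.
It suffices to check that the order of 75 is not a proper divisor of 126: compute 75^(126/q) for q ∈ {2, 3, 7}.
75^63 ≡ 253 (mod 254)  [q = 2: ≢ 1 ✓]
75^42 ≡ 107 (mod 254)  [q = 3: ≢ 1 ✓]
75^18 ≡ 1 (mod 254)  [q = 7: ≡ 1 ✗]
The check at q = 7 fails, so 75 generates a proper subgroup.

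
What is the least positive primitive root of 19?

2

φ(19) = 19 − 1 = 18 = 2 · 3^2.
g is a primitive root iff g^(18/q) ≢ 1 (mod 19) for each prime q ∈ {2, 3}.
g = 2: 2^9 ≡ 18; 2^6 ≡ 7 — none is 1, so 2 is a primitive root.
So 2 is the smallest generator of (Z/19Z)^×.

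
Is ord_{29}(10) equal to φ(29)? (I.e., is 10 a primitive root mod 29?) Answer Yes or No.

Yes

φ(29) = 29 − 1 = 28 = 2^2 · 7.
An element g generates (Z/29Z)^× iff g^(28/q) ≢ 1 (mod 29) for each prime q ∈ {2, 7}.
10^14 ≡ 28 (mod 29)  [q = 2: ≢ 1 ✓]
10^4 ≡ 24 (mod 29)  [q = 7: ≢ 1 ✓]
All checks pass, so 10 has order 28 and is a primitive root modulo 29.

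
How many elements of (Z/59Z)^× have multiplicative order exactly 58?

28

φ(59) = 59 − 1 = 58 = 2 · 29.
Since (Z/59Z)^× is cyclic of order 58, the number of elements of order d is φ(d) when d | 58 and 0 otherwise.
58 = 2 · 29 divides 58, and φ(58) = 28.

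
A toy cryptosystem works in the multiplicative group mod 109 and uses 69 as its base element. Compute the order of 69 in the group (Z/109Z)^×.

ord(69) | φ(109) = 109 − 1 = 108 = 2^2 · 3^3.
Divisors of 108: 1, 2, 3, 4, 6, 9, 12, 18, 27, 36, 54, 108.
Test each divisor d:
69^1 ≡ 69
69^2 ≡ 74
69^3 ≡ 92
69^4 ≡ 26
69^6 ≡ 71
69^9 ≡ 101
69^12 ≡ 27
69^18 ≡ 64
69^27 ≡ 33
69^36 ≡ 63
69^54 ≡ 108
69^108 ≡ 1
So ord_109(69) = 108.

108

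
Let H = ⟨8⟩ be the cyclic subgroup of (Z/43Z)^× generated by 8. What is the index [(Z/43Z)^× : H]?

3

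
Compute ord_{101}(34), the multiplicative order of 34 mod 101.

100

The order of 34 must divide φ(101) = 101 − 1 = 100 = 2^2 · 5^2.
Divisors of 100: 1, 2, 4, 5, 10, 20, 25, 50, 100.
Check 34^d mod 101 for each divisor in increasing order:
34^1 ≡ 34 (mod 101)
34^2 ≡ 45 (mod 101)
34^4 ≡ 5 (mod 101)
34^5 ≡ 69 (mod 101)
34^10 ≡ 14 (mod 101)
34^20 ≡ 95 (mod 101)
34^25 ≡ 91 (mod 101)
34^50 ≡ 100 (mod 101)
34^100 ≡ 1 (mod 101) ✓
So ord_101(34) = 100.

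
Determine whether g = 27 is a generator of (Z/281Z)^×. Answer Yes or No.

φ(281) = 281 − 1 = 280 = 2^3 · 5 · 7.
27 is a primitive root mod 281 iff 27^(φ(281)/q) ≢ 1 for every prime q | φ(281), i.e. q ∈ {2, 5, 7}.
27^140 ≡ 280 (mod 281)  [q = 2: ≢ 1 ✓]
27^56 ≡ 153 (mod 281)  [q = 5: ≢ 1 ✓]
27^40 ≡ 109 (mod 281)  [q = 7: ≢ 1 ✓]
None equal 1, so ord_281(27) = 280: 27 is a primitive root.

Yes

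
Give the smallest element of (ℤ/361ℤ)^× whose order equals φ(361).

φ(361) = φ(19^2) = 19·(19−1) = 342 = 2 · 3^2 · 19.
g is a primitive root iff g^(342/q) ≢ 1 (mod 361) for each prime q ∈ {2, 3, 19}.
g = 2: 2^171 ≡ 360; 2^114 ≡ 292; 2^18 ≡ 58 — none is 1, so 2 is a primitive root.
So 2 is the smallest generator of (Z/361Z)^×.

2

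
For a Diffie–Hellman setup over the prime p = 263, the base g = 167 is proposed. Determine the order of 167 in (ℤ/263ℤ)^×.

262

ord(167) | φ(263) = 263 − 1 = 262 = 2 · 131.
Divisors of 262: 1, 2, 131, 262.
Evaluate successive powers at the divisors of 262:
167^1 ≡ 167 (mod 263)
167^2 ≡ 11 (mod 263)
167^131 ≡ 262 (mod 263)
167^262 ≡ 1 (mod 263) ✓
Therefore the multiplicative order of 167 modulo 263 is 262.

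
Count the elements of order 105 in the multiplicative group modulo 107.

φ(107) = 107 − 1 = 106 = 2 · 53.
In a cyclic group of order 106, there are φ(d) elements of order d for each divisor d of 106, and zero for non-divisors.
105 does not divide 106, so no element of (Z/107Z)^× has order 105.

0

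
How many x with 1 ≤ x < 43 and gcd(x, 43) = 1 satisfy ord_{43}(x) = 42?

φ(43) = 43 − 1 = 42 = 2 · 3 · 7.
(Z/43Z)^× is cyclic (|G| = 42); a cyclic group of order m has exactly φ(d) elements of each order d | m, and none otherwise.
42 = 2 · 3 · 7 divides 42, and φ(42) = 12.

12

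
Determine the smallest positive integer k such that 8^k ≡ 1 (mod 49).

7

ord(8) | φ(49) = φ(7^2) = 7·(7−1) = 42 = 2 · 3 · 7.
Divisors of 42: 1, 2, 3, 6, 7, 14, 21, 42.
Check 8^d mod 49 for each divisor in increasing order:
8^1 ≡ 8
8^2 ≡ 15
8^3 ≡ 22
8^6 ≡ 43
8^7 ≡ 1
So ord_49(8) = 7.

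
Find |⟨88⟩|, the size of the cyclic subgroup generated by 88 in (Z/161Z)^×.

66

By Lagrange's theorem, ord_161(88) divides φ(161) = φ(7·23) = (7−1)·(23−1) = 6·22 = 132 = 2^2 · 3 · 11.
Divisors of 132: 1, 2, 3, 4, 6, 11, 12, 22, 33, 44, 66, 132.
Compute 88^d (mod 161) for the divisors d until we hit 1:
88^1 ≡ 88 (mod 161)
88^2 ≡ 16 (mod 161)
88^3 ≡ 120 (mod 161)
88^4 ≡ 95 (mod 161)
88^6 ≡ 71 (mod 161)
88^11 ≡ 114 (mod 161)
88^12 ≡ 50 (mod 161)
88^22 ≡ 116 (mod 161)
88^33 ≡ 22 (mod 161)
88^44 ≡ 93 (mod 161)
88^66 ≡ 1 (mod 161) ✓
The smallest such exponent is 66, so the order of 88 is 66.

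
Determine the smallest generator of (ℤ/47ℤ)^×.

5

φ(47) = 47 − 1 = 46 = 2 · 23.
Test candidates g = 2, 3, … against the prime factors q ∈ {2, 23} of φ(47): g is a generator iff g^(46/q) ≢ 1 for every such q.
g = 2: 2^23 ≡ 1 — hits 1, so not a primitive root.
g = 3: 3^23 ≡ 1 — hits 1, so not a primitive root.
g = 4: 4^23 ≡ 1 — hits 1, so not a primitive root.
g = 5: 5^23 ≡ 46; 5^2 ≡ 25 — none is 1, so 5 is a primitive root.
The smallest primitive root modulo 47 is 5.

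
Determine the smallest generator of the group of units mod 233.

φ(233) = 233 − 1 = 232 = 2^3 · 29.
g is a primitive root iff g^(232/q) ≢ 1 (mod 233) for each prime q ∈ {2, 29}.
g = 2: 2^116 ≡ 1 — hits 1, so not a primitive root.
g = 3: 3^116 ≡ 232; 3^8 ≡ 37 — none is 1, so 3 is a primitive root.
So 3 is the smallest generator of (Z/233Z)^×.

3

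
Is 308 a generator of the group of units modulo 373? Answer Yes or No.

φ(373) = 373 − 1 = 372 = 2^2 · 3 · 31.
An element g generates (Z/373Z)^× iff g^(372/q) ≢ 1 (mod 373) for each prime q ∈ {2, 3, 31}.
308^186 ≡ 372 (mod 373)  [q = 2: ≢ 1 ✓]
308^124 ≡ 284 (mod 373)  [q = 3: ≢ 1 ✓]
308^12 ≡ 342 (mod 373)  [q = 31: ≢ 1 ✓]
All checks pass, so 308 has order 372 and is a primitive root modulo 373.

Yes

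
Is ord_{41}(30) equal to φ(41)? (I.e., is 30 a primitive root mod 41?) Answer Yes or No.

Yes

φ(41) = 41 − 1 = 40 = 2^3 · 5.
Test 30^(40/q) mod 41 for each prime factor q of 40:
30^20 ≡ 40 (mod 41)  [q = 2: ≢ 1 ✓]
30^8 ≡ 16 (mod 41)  [q = 5: ≢ 1 ✓]
Every test exponent gives a nontrivial residue, hence 30 generates the full group.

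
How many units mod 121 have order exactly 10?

4

φ(121) = φ(11^2) = 11·(11−1) = 110 = 2 · 5 · 11.
In a cyclic group of order 110, there are φ(d) elements of order d for each divisor d of 110, and zero for non-divisors.
10 = 2 · 5 divides 110, and φ(10) = 4.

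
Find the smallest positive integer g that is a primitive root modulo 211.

φ(211) = 211 − 1 = 210 = 2 · 3 · 5 · 7.
Test candidates g = 2, 3, … against the prime factors q ∈ {2, 3, 5, 7} of φ(211): g is a generator iff g^(210/q) ≢ 1 for every such q.
g = 2: 2^105 ≡ 210; 2^70 ≡ 196; 2^42 ≡ 107; 2^30 ≡ 171 — none is 1, so 2 is a primitive root.
Hence the least primitive root of 211 is 2.

2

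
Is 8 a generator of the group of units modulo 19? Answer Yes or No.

No

φ(19) = 19 − 1 = 18 = 2 · 3^2.
An element g generates (Z/19Z)^× iff g^(18/q) ≢ 1 (mod 19) for each prime q ∈ {2, 3}.
8^9 ≡ 18 (mod 19)  [q = 2: ≢ 1 ✓]
8^6 ≡ 1 (mod 19)  [q = 3: ≡ 1 ✗]
The check at q = 3 fails, so 8 generates a proper subgroup.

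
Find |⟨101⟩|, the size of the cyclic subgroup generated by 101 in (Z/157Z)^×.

By Lagrange's theorem, ord_157(101) divides φ(157) = 157 − 1 = 156 = 2^2 · 3 · 13.
Divisors of 156: 1, 2, 3, 4, 6, 12, 13, 26, 39, 52, 78, 156.
Evaluate successive powers at the divisors of 156:
101^1 ≡ 101 (mod 157)
101^2 ≡ 153 (mod 157)
101^3 ≡ 67 (mod 157)
101^4 ≡ 16 (mod 157)
101^6 ≡ 93 (mod 157)
101^12 ≡ 14 (mod 157)
101^13 ≡ 1 (mod 157) ✓
Therefore the multiplicative order of 101 modulo 157 is 13.

13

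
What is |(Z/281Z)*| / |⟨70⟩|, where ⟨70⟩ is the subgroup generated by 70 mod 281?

4

The order of 70 must divide φ(281) = 281 − 1 = 280 = 2^3 · 5 · 7.
Divisors of 280: 1, 2, 4, 5, 7, 8, 10, 14, 20, 28, 35, 40, 56, 70, 140, 280.
Compute 70^d (mod 281) for the divisors d until we hit 1:
70^1 ≡ 70 (mod 281)
70^2 ≡ 123 (mod 281)
70^4 ≡ 236 (mod 281)
70^5 ≡ 222 (mod 281)
70^7 ≡ 49 (mod 281)
70^8 ≡ 58 (mod 281)
70^10 ≡ 109 (mod 281)
70^14 ≡ 153 (mod 281)
70^20 ≡ 79 (mod 281)
70^28 ≡ 86 (mod 281)
70^35 ≡ 280 (mod 281)
70^40 ≡ 59 (mod 281)
70^56 ≡ 90 (mod 281)
70^70 ≡ 1 (mod 281) ✓
The order of 70 is 70, so the subgroup it generates has 70 elements.
Index = |(Z/281Z)^×| / |⟨70⟩| = 280 / 70 = 4.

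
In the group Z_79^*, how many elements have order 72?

φ(79) = 79 − 1 = 78 = 2 · 3 · 13.
Since (Z/79Z)^× is cyclic of order 78, the number of elements of order d is φ(d) when d | 78 and 0 otherwise.
Here 78 is not a multiple of 72, so there are no elements of order 72.

0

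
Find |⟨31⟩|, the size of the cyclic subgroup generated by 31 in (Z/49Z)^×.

6

By Lagrange's theorem, ord_49(31) divides φ(49) = φ(7^2) = 7·(7−1) = 42 = 2 · 3 · 7.
Divisors of 42: 1, 2, 3, 6, 7, 14, 21, 42.
Test each divisor d:
31^1 ≡ 31 (mod 49)
31^2 ≡ 30 (mod 49)
31^3 ≡ 48 (mod 49)
31^6 ≡ 1 (mod 49) ✓
Therefore the multiplicative order of 31 modulo 49 is 6.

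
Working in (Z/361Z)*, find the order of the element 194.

171

Since 194 ∈ (Z/361Z)^×, its order divides φ(361) = φ(19^2) = 19·(19−1) = 342 = 2 · 3^2 · 19.
Divisors of 342: 1, 2, 3, 6, 9, 18, 19, 38, 57, 114, 171, 342.
Compute 194^d (mod 361) for the divisors d until we hit 1:
194^1 ≡ 194 (mod 361)
194^2 ≡ 92 (mod 361)
194^3 ≡ 159 (mod 361)
194^6 ≡ 11 (mod 361)
194^9 ≡ 305 (mod 361)
194^18 ≡ 248 (mod 361)
194^19 ≡ 99 (mod 361)
194^38 ≡ 54 (mod 361)
194^57 ≡ 292 (mod 361)
194^114 ≡ 68 (mod 361)
194^171 ≡ 1 (mod 361) ✓
Therefore the multiplicative order of 194 modulo 361 is 171.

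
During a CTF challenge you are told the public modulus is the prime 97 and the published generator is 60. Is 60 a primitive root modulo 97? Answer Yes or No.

φ(97) = 97 − 1 = 96 = 2^5 · 3.
Test 60^(96/q) mod 97 for each prime factor q of 96:
60^48 ≡ 96 (mod 97)  [q = 2: ≢ 1 ✓]
60^32 ≡ 35 (mod 97)  [q = 3: ≢ 1 ✓]
All checks pass, so 60 has order 96 and is a primitive root modulo 97.

Yes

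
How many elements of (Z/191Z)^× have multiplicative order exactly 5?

4

φ(191) = 191 − 1 = 190 = 2 · 5 · 19.
In a cyclic group of order 190, there are φ(d) elements of order d for each divisor d of 190, and zero for non-divisors.
5 | 190, and φ(5) = 5 − 1 = 4.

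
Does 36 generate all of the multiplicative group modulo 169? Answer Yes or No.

No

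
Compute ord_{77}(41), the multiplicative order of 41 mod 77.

The order of 41 must divide φ(77) = φ(7·11) = (7−1)·(11−1) = 6·10 = 60 = 2^2 · 3 · 5.
Divisors of 60: 1, 2, 3, 4, 5, 6, 10, 12, 15, 20, 30, 60.
Test each divisor d:
41^1 ≡ 41 (mod 77)
41^2 ≡ 64 (mod 77)
41^3 ≡ 6 (mod 77)
41^4 ≡ 15 (mod 77)
41^5 ≡ 76 (mod 77)
41^6 ≡ 36 (mod 77)
41^10 ≡ 1 (mod 77) ✓
The smallest such exponent is 10, so the order of 41 is 10.

10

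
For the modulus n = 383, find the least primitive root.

5

φ(383) = 383 − 1 = 382 = 2 · 191.
Test candidates g = 2, 3, … against the prime factors q ∈ {2, 191} of φ(383): g is a generator iff g^(382/q) ≢ 1 for every such q.
g = 2: 2^191 ≡ 1 — hits 1, so not a primitive root.
g = 3: 3^191 ≡ 1 — hits 1, so not a primitive root.
g = 4: 4^191 ≡ 1 — hits 1, so not a primitive root.
g = 5: 5^191 ≡ 382; 5^2 ≡ 25 — none is 1, so 5 is a primitive root.
The smallest primitive root modulo 383 is 5.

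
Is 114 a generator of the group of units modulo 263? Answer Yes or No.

φ(263) = 263 − 1 = 262 = 2 · 131.
It suffices to check that the order of 114 is not a proper divisor of 262: compute 114^(262/q) for q ∈ {2, 131}.
114^131 ≡ 262 (mod 263)  [q = 2: ≢ 1 ✓]
114^2 ≡ 109 (mod 263)  [q = 131: ≢ 1 ✓]
None equal 1, so ord_263(114) = 262: 114 is a primitive root.

Yes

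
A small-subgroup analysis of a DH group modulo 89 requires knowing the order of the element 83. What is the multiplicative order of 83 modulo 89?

ord(83) | φ(89) = 89 − 1 = 88 = 2^3 · 11.
Divisors of 88: 1, 2, 4, 8, 11, 22, 44, 88.
Compute 83^d (mod 89) for the divisors d until we hit 1:
83^1 ≡ 83 (mod 89)
83^2 ≡ 36 (mod 89)
83^4 ≡ 50 (mod 89)
83^8 ≡ 8 (mod 89)
83^11 ≡ 52 (mod 89)
83^22 ≡ 34 (mod 89)
83^44 ≡ 88 (mod 89)
83^88 ≡ 1 (mod 89) ✓
So ord_89(83) = 88.

88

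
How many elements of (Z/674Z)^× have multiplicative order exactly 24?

φ(674) = φ(2)·φ(337) = 1·336 = 336 = 2^4 · 3 · 7.
(Z/674Z)^× is cyclic (|G| = 336); a cyclic group of order m has exactly φ(d) elements of each order d | m, and none otherwise.
24 = 2^3 · 3 divides 336, and φ(24) = 8.

8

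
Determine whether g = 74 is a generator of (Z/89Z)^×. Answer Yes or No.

Yes

φ(89) = 89 − 1 = 88 = 2^3 · 11.
It suffices to check that the order of 74 is not a proper divisor of 88: compute 74^(88/q) for q ∈ {2, 11}.
74^44 ≡ 88 (mod 89)  [q = 2: ≢ 1 ✓]
74^8 ≡ 78 (mod 89)  [q = 11: ≢ 1 ✓]
All checks pass, so 74 has order 88 and is a primitive root modulo 89.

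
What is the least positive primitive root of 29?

2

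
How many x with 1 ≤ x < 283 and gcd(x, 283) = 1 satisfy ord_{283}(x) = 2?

φ(283) = 283 − 1 = 282 = 2 · 3 · 47.
Since (Z/283Z)^× is cyclic of order 282, the number of elements of order d is φ(d) when d | 282 and 0 otherwise.
2 | 282, and φ(2) = 2 − 1 = 1.

1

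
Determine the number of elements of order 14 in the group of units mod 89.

φ(89) = 89 − 1 = 88 = 2^3 · 11.
(Z/89Z)^× is cyclic (|G| = 88); a cyclic group of order m has exactly φ(d) elements of each order d | m, and none otherwise.
Here 88 is not a multiple of 14, so there are no elements of order 14.

0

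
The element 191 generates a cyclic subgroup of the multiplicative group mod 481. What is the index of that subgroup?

36

ord(191) | φ(481) = φ(13·37) = (13−1)·(37−1) = 12·36 = 432 = 2^4 · 3^3.
Divisors of 432: 1, 2, 3, 4, 6, 8, 9, 12, 16, 18, 24, 27, 36, 48, 54, 72, 108, 144, 216, 432.
Evaluate successive powers at the divisors of 432:
191^1 ≡ 191 (mod 481)
191^2 ≡ 406 (mod 481)
191^3 ≡ 105 (mod 481)
191^4 ≡ 334 (mod 481)
191^6 ≡ 443 (mod 481)
191^8 ≡ 445 (mod 481)
191^9 ≡ 339 (mod 481)
191^12 ≡ 1 (mod 481) ✓
So ord_481(191) = 12, hence |⟨191⟩| = 12.
The index is φ(481) / ord(191) = 432 / 12 = 36.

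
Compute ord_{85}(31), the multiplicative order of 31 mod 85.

By Lagrange's theorem, ord_85(31) divides φ(85) = φ(5·17) = (5−1)·(17−1) = 4·16 = 64 = 2^6.
Divisors of 64: 1, 2, 4, 8, 16, 32, 64.
Check 31^d mod 85 for each divisor in increasing order:
31^1 ≡ 31 (mod 85)
31^2 ≡ 26 (mod 85)
31^4 ≡ 81 (mod 85)
31^8 ≡ 16 (mod 85)
31^16 ≡ 1 (mod 85) ✓
So ord_85(31) = 16.

16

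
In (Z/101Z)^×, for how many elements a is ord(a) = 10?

φ(101) = 101 − 1 = 100 = 2^2 · 5^2.
(Z/101Z)^× is cyclic (|G| = 100); a cyclic group of order m has exactly φ(d) elements of each order d | m, and none otherwise.
10 = 2 · 5 divides 100, and φ(10) = 4.

4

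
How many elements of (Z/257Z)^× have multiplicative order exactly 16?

φ(257) = 257 − 1 = 256 = 2^8.
(Z/257Z)^× is cyclic (|G| = 256); a cyclic group of order m has exactly φ(d) elements of each order d | m, and none otherwise.
16 = 2^4 divides 256, and φ(16) = 8.

8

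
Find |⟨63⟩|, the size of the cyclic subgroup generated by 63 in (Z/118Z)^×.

29

ord(63) | φ(118) = φ(2)·φ(59) = 1·58 = 58 = 2 · 29.
Divisors of 58: 1, 2, 29, 58.
Test each divisor d:
63^1 ≡ 63
63^2 ≡ 75
63^29 ≡ 1
The smallest such exponent is 29, so the order of 63 is 29.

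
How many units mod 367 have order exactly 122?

φ(367) = 367 − 1 = 366 = 2 · 3 · 61.
Since (Z/367Z)^× is cyclic of order 366, the number of elements of order d is φ(d) when d | 366 and 0 otherwise.
122 = 2 · 61 divides 366, and φ(122) = 60.

60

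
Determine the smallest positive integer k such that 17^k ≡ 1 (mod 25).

20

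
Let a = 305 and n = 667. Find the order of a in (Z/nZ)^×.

308

The order of 305 must divide φ(667) = φ(23·29) = (23−1)·(29−1) = 22·28 = 616 = 2^3 · 7 · 11.
Divisors of 616: 1, 2, 4, 7, 8, 11, 14, 22, 28, 44, 56, 77, 88, 154, 308, 616.
Check 305^d mod 667 for each divisor in increasing order:
305^1 ≡ 305 (mod 667)
305^2 ≡ 312 (mod 667)
305^4 ≡ 629 (mod 667)
305^7 ≡ 394 (mod 667)
305^8 ≡ 110 (mod 667)
305^11 ≡ 369 (mod 667)
305^14 ≡ 492 (mod 667)
305^22 ≡ 93 (mod 667)
305^28 ≡ 610 (mod 667)
305^44 ≡ 645 (mod 667)
305^56 ≡ 581 (mod 667)
305^77 ≡ 70 (mod 667)
305^88 ≡ 484 (mod 667)
305^154 ≡ 231 (mod 667)
305^308 ≡ 1 (mod 667) ✓
Therefore the multiplicative order of 305 modulo 667 is 308.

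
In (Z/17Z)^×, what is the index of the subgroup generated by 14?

Since 14 ∈ (Z/17Z)^×, its order divides φ(17) = 17 − 1 = 16 = 2^4.
Divisors of 16: 1, 2, 4, 8, 16.
Compute 14^d (mod 17) for the divisors d until we hit 1:
14^1 ≡ 14
14^2 ≡ 9
14^4 ≡ 13
14^8 ≡ 16
14^16 ≡ 1
The order of 14 is 16, so the subgroup it generates has 16 elements.
[(Z/17Z)^× : ⟨14⟩] = 16/16 = 1.

1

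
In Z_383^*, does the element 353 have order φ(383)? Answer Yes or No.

No

φ(383) = 383 − 1 = 382 = 2 · 191.
An element g generates (Z/383Z)^× iff g^(382/q) ≢ 1 (mod 383) for each prime q ∈ {2, 191}.
353^191 ≡ 1 (mod 383)  [q = 2: ≡ 1 ✗]
353^2 ≡ 134 (mod 383)  [q = 191: ≢ 1 ✓]
The check at q = 2 fails, so 353 generates a proper subgroup.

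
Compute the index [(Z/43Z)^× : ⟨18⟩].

1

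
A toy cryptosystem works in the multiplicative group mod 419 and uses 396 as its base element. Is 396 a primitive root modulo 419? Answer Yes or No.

Yes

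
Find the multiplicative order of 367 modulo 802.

Since 367 ∈ (Z/802Z)^×, its order divides φ(802) = φ(2)·φ(401) = 1·400 = 400 = 2^4 · 5^2.
Divisors of 400: 1, 2, 4, 5, 8, 10, 16, 20, 25, 40, 50, 80, 100, 200, 400.
Check 367^d mod 802 for each divisor in increasing order:
367^1 ≡ 367 (mod 802)
367^2 ≡ 755 (mod 802)
367^4 ≡ 605 (mod 802)
367^5 ≡ 683 (mod 802)
367^8 ≡ 313 (mod 802)
367^10 ≡ 527 (mod 802)
367^16 ≡ 125 (mod 802)
367^20 ≡ 237 (mod 802)
367^25 ≡ 669 (mod 802)
367^40 ≡ 29 (mod 802)
367^50 ≡ 45 (mod 802)
367^80 ≡ 39 (mod 802)
367^100 ≡ 421 (mod 802)
367^200 ≡ 801 (mod 802)
367^400 ≡ 1 (mod 802) ✓
The smallest such exponent is 400, so the order of 367 is 400.

400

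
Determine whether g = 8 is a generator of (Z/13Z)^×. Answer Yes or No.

φ(13) = 13 − 1 = 12 = 2^2 · 3.
An element g generates (Z/13Z)^× iff g^(12/q) ≢ 1 (mod 13) for each prime q ∈ {2, 3}.
8^6 ≡ 12 (mod 13)  [q = 2: ≢ 1 ✓]
8^4 ≡ 1 (mod 13)  [q = 3: ≡ 1 ✗]
8^4 ≡ 1 shows ord(8) | 4, strictly less than φ(13); not a primitive root.

No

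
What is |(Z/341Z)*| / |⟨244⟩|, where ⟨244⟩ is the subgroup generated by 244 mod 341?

30

Since 244 ∈ (Z/341Z)^×, its order divides φ(341) = φ(11·31) = (11−1)·(31−1) = 10·30 = 300 = 2^2 · 3 · 5^2.
Divisors of 300: 1, 2, 3, 4, 5, 6, 10, 12, 15, 20, 25, 30, 50, 60, 75, 100, 150, 300.
Test each divisor d:
244^1 ≡ 244
244^2 ≡ 202
244^3 ≡ 184
244^4 ≡ 225
244^5 ≡ 340
244^6 ≡ 97
244^10 ≡ 1
The order of 244 is 10, so the subgroup it generates has 10 elements.
The index is φ(341) / ord(244) = 300 / 10 = 30.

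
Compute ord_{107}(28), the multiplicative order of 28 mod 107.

Since 28 ∈ (Z/107Z)^×, its order divides φ(107) = 107 − 1 = 106 = 2 · 53.
Divisors of 106: 1, 2, 53, 106.
Test each divisor d:
28^1 ≡ 28
28^2 ≡ 35
28^53 ≡ 106
28^106 ≡ 1
Hence ord(28) = 106.

106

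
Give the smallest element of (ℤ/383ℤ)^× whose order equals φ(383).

5

φ(383) = 383 − 1 = 382 = 2 · 191.
g is a primitive root iff g^(382/q) ≢ 1 (mod 383) for each prime q ∈ {2, 191}.
g = 2: 2^191 ≡ 1 — hits 1, so not a primitive root.
g = 3: 3^191 ≡ 1 — hits 1, so not a primitive root.
g = 4: 4^191 ≡ 1 — hits 1, so not a primitive root.
g = 5: 5^191 ≡ 382; 5^2 ≡ 25 — none is 1, so 5 is a primitive root.
The smallest primitive root modulo 383 is 5.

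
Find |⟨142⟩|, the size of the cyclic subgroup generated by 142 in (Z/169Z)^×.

26

The order of 142 must divide φ(169) = φ(13^2) = 13·(13−1) = 156 = 2^2 · 3 · 13.
Divisors of 156: 1, 2, 3, 4, 6, 12, 13, 26, 39, 52, 78, 156.
Compute 142^d (mod 169) for the divisors d until we hit 1:
142^1 ≡ 142
142^2 ≡ 53
142^3 ≡ 90
142^4 ≡ 105
142^6 ≡ 157
142^12 ≡ 144
142^13 ≡ 168
142^26 ≡ 1
Hence ord(142) = 26.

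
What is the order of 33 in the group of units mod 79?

ord(33) | φ(79) = 79 − 1 = 78 = 2 · 3 · 13.
Divisors of 78: 1, 2, 3, 6, 13, 26, 39, 78.
Evaluate successive powers at the divisors of 78:
33^1 ≡ 33 (mod 79)
33^2 ≡ 62 (mod 79)
33^3 ≡ 71 (mod 79)
33^6 ≡ 64 (mod 79)
33^13 ≡ 78 (mod 79)
33^26 ≡ 1 (mod 79) ✓
The smallest such exponent is 26, so the order of 33 is 26.

26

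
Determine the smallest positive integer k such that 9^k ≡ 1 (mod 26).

3

ord(9) | φ(26) = φ(2)·φ(13) = 1·12 = 12 = 2^2 · 3.
Divisors of 12: 1, 2, 3, 4, 6, 12.
Check 9^d mod 26 for each divisor in increasing order:
9^1 ≡ 9 (mod 26)
9^2 ≡ 3 (mod 26)
9^3 ≡ 1 (mod 26) ✓
Hence ord(9) = 3.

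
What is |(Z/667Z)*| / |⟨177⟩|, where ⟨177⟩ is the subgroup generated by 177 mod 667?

2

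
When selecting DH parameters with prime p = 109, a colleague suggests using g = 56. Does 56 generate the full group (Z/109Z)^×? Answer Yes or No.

Yes

φ(109) = 109 − 1 = 108 = 2^2 · 3^3.
56 is a primitive root mod 109 iff 56^(φ(109)/q) ≢ 1 for every prime q | φ(109), i.e. q ∈ {2, 3}.
56^54 ≡ 108 (mod 109)  [q = 2: ≢ 1 ✓]
56^36 ≡ 63 (mod 109)  [q = 3: ≢ 1 ✓]
Every test exponent gives a nontrivial residue, hence 56 generates the full group.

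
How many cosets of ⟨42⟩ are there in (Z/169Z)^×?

ord(42) | φ(169) = φ(13^2) = 13·(13−1) = 156 = 2^2 · 3 · 13.
Divisors of 156: 1, 2, 3, 4, 6, 12, 13, 26, 39, 52, 78, 156.
Evaluate successive powers at the divisors of 156:
42^1 ≡ 42 (mod 169)
42^2 ≡ 74 (mod 169)
42^3 ≡ 66 (mod 169)
42^4 ≡ 68 (mod 169)
42^6 ≡ 131 (mod 169)
42^12 ≡ 92 (mod 169)
42^13 ≡ 146 (mod 169)
42^26 ≡ 22 (mod 169)
42^39 ≡ 1 (mod 169) ✓
The order of 42 is 39, so the subgroup it generates has 39 elements.
The index is φ(169) / ord(42) = 156 / 39 = 4.

4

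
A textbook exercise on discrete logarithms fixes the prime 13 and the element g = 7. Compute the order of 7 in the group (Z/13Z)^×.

12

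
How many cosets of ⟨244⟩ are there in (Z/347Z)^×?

ord(244) | φ(347) = 347 − 1 = 346 = 2 · 173.
Divisors of 346: 1, 2, 173, 346.
Evaluate successive powers at the divisors of 346:
244^1 ≡ 244 (mod 347)
244^2 ≡ 199 (mod 347)
244^173 ≡ 1 (mod 347) ✓
The order of 244 is 173, so the subgroup it generates has 173 elements.
The index is φ(347) / ord(244) = 346 / 173 = 2.

2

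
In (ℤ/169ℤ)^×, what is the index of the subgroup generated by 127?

Since 127 ∈ (Z/169Z)^×, its order divides φ(169) = φ(13^2) = 13·(13−1) = 156 = 2^2 · 3 · 13.
Divisors of 156: 1, 2, 3, 4, 6, 12, 13, 26, 39, 52, 78, 156.
Compute 127^d (mod 169) for the divisors d until we hit 1:
127^1 ≡ 127
127^2 ≡ 74
127^3 ≡ 103
127^4 ≡ 68
127^6 ≡ 131
127^12 ≡ 92
127^13 ≡ 23
127^26 ≡ 22
127^39 ≡ 168
127^52 ≡ 146
127^78 ≡ 1
So ord_169(127) = 78, hence |⟨127⟩| = 78.
Index = |(Z/169Z)^×| / |⟨127⟩| = 156 / 78 = 2.

2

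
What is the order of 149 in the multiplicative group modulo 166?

The order of 149 must divide φ(166) = φ(2)·φ(83) = 1·82 = 82 = 2 · 41.
Divisors of 82: 1, 2, 41, 82.
Test each divisor d:
149^1 ≡ 149
149^2 ≡ 123
149^41 ≡ 165
149^82 ≡ 1
The smallest such exponent is 82, so the order of 149 is 82.

82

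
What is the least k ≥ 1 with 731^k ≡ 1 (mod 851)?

198

ord(731) | φ(851) = φ(23·37) = (23−1)·(37−1) = 22·36 = 792 = 2^3 · 3^2 · 11.
Divisors of 792: 1, 2, 3, 4, 6, 8, 9, 11, 12, 18, 22, 24, 33, 36, 44, 66, 72, 88, 99, 132, 198, 264, 396, 792.
Evaluate successive powers at the divisors of 792:
731^1 ≡ 731 (mod 851)
731^2 ≡ 784 (mod 851)
731^3 ≡ 381 (mod 851)
731^4 ≡ 234 (mod 851)
731^6 ≡ 491 (mod 851)
731^8 ≡ 292 (mod 851)
731^9 ≡ 702 (mod 851)
731^11 ≡ 622 (mod 851)
731^12 ≡ 248 (mod 851)
731^18 ≡ 75 (mod 851)
731^22 ≡ 530 (mod 851)
731^24 ≡ 232 (mod 851)
731^33 ≡ 323 (mod 851)
731^36 ≡ 519 (mod 851)
731^44 ≡ 70 (mod 851)
731^66 ≡ 507 (mod 851)
731^72 ≡ 445 (mod 851)
731^88 ≡ 645 (mod 851)
731^99 ≡ 369 (mod 851)
731^132 ≡ 47 (mod 851)
731^198 ≡ 1 (mod 851) ✓
Hence ord(731) = 198.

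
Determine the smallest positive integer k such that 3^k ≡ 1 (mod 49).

Since 3 ∈ (Z/49Z)^×, its order divides φ(49) = φ(7^2) = 7·(7−1) = 42 = 2 · 3 · 7.
Divisors of 42: 1, 2, 3, 6, 7, 14, 21, 42.
Evaluate successive powers at the divisors of 42:
3^1 ≡ 3 (mod 49)
3^2 ≡ 9 (mod 49)
3^3 ≡ 27 (mod 49)
3^6 ≡ 43 (mod 49)
3^7 ≡ 31 (mod 49)
3^14 ≡ 30 (mod 49)
3^21 ≡ 48 (mod 49)
3^42 ≡ 1 (mod 49) ✓
Hence ord(3) = 42.

42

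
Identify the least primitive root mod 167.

5

φ(167) = 167 − 1 = 166 = 2 · 83.
Test candidates g = 2, 3, … against the prime factors q ∈ {2, 83} of φ(167): g is a generator iff g^(166/q) ≢ 1 for every such q.
g = 2: 2^83 ≡ 1 — hits 1, so not a primitive root.
g = 3: 3^83 ≡ 1 — hits 1, so not a primitive root.
g = 4: 4^83 ≡ 1 — hits 1, so not a primitive root.
g = 5: 5^83 ≡ 166; 5^2 ≡ 25 — none is 1, so 5 is a primitive root.
The smallest primitive root modulo 167 is 5.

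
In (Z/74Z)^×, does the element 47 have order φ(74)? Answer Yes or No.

No

φ(74) = φ(2)·φ(37) = 1·36 = 36 = 2^2 · 3^2.
An element g generates (Z/74Z)^× iff g^(36/q) ≢ 1 (mod 74) for each prime q ∈ {2, 3}.
47^18 ≡ 1 (mod 74)  [q = 2: ≡ 1 ✗]
47^12 ≡ 1 (mod 74)  [q = 3: ≡ 1 ✗]
The check at q = 2 fails, so 47 generates a proper subgroup.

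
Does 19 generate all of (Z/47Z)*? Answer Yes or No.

Yes

φ(47) = 47 − 1 = 46 = 2 · 23.
An element g generates (Z/47Z)^× iff g^(46/q) ≢ 1 (mod 47) for each prime q ∈ {2, 23}.
19^23 ≡ 46 (mod 47)  [q = 2: ≢ 1 ✓]
19^2 ≡ 32 (mod 47)  [q = 23: ≢ 1 ✓]
All checks pass, so 19 has order 46 and is a primitive root modulo 47.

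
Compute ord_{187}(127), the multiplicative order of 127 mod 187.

40

By Lagrange's theorem, ord_187(127) divides φ(187) = φ(11·17) = (11−1)·(17−1) = 10·16 = 160 = 2^5 · 5.
Divisors of 160: 1, 2, 4, 5, 8, 10, 16, 20, 32, 40, 80, 160.
Compute 127^d (mod 187) for the divisors d until we hit 1:
127^1 ≡ 127
127^2 ≡ 47
127^4 ≡ 152
127^5 ≡ 43
127^8 ≡ 103
127^10 ≡ 166
127^16 ≡ 137
127^20 ≡ 67
127^32 ≡ 69
127^40 ≡ 1
Hence ord(127) = 40.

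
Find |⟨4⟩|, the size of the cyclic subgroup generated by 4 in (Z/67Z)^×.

33

The order of 4 must divide φ(67) = 67 − 1 = 66 = 2 · 3 · 11.
Divisors of 66: 1, 2, 3, 6, 11, 22, 33, 66.
Check 4^d mod 67 for each divisor in increasing order:
4^1 ≡ 4 (mod 67)
4^2 ≡ 16 (mod 67)
4^3 ≡ 64 (mod 67)
4^6 ≡ 9 (mod 67)
4^11 ≡ 37 (mod 67)
4^22 ≡ 29 (mod 67)
4^33 ≡ 1 (mod 67) ✓
So ord_67(4) = 33.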